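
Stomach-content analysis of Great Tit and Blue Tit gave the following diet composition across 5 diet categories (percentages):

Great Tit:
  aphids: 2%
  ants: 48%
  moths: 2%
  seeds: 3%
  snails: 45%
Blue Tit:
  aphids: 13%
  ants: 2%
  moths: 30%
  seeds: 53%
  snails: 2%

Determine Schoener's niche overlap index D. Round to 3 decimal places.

Convert percentages to proportions (divide by 100).
Σ|p₁ᵢ − p₂ᵢ| = 0.11 + 0.46 + 0.28 + 0.50 + 0.43 = 1.78
D = 1 − ½ × 1.78 = 1 − 0.890 = 0.11000

0.110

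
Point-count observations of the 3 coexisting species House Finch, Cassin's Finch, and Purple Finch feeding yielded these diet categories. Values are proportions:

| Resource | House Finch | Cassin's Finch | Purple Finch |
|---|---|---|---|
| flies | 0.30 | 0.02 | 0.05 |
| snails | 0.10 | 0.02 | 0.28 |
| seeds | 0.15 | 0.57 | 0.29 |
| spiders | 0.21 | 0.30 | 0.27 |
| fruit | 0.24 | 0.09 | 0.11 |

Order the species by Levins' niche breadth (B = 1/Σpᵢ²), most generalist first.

House Finch > Purple Finch > Cassin's Finch

Σp_Housᵢ² = 0.30² + 0.10² + 0.15² + 0.21² + 0.24² = 0.0900 + 0.0100 + 0.0225 + 0.0441 + 0.0576 = 0.2242
B_Hous = 1 / 0.2242 = 4.4603
Σp_Cassᵢ² = 0.02² + 0.02² + 0.57² + 0.30² + 0.09² = 0.0004 + 0.0004 + 0.3249 + 0.0900 + 0.0081 = 0.4238
B_Cass = 1 / 0.4238 = 2.3596
Σp_Purpᵢ² = 0.05² + 0.28² + 0.29² + 0.27² + 0.11² = 0.0025 + 0.0784 + 0.0841 + 0.0729 + 0.0121 = 0.2500
B_Purp = 1 / 0.2500 = 4.0000
Ranking by B (broadest → narrowest): House Finch (4.46) > Purple Finch (4.00) > Cassin's Finch (2.36)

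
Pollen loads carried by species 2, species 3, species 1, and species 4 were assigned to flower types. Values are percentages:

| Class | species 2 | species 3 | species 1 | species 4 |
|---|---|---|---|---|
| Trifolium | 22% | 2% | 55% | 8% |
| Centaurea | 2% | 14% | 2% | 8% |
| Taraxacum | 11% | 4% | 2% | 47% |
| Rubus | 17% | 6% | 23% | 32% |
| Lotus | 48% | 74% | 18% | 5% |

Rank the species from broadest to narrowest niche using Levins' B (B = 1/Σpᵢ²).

species 2 > species 4 > species 1 > species 3

Convert percentages to proportions (divide by 100).
Σp_2ᵢ² = 0.22² + 0.02² + 0.11² + 0.17² + 0.48² = 0.0484 + 0.0004 + 0.0121 + 0.0289 + 0.2304 = 0.3202
B_2 = 1 / 0.3202 = 3.1230
Σp_3ᵢ² = 0.02² + 0.14² + 0.04² + 0.06² + 0.74² = 0.0004 + 0.0196 + 0.0016 + 0.0036 + 0.5476 = 0.5728
B_3 = 1 / 0.5728 = 1.7458
Σp_1ᵢ² = 0.55² + 0.02² + 0.02² + 0.23² + 0.18² = 0.3025 + 0.0004 + 0.0004 + 0.0529 + 0.0324 = 0.3886
B_1 = 1 / 0.3886 = 2.5733
Σp_4ᵢ² = 0.08² + 0.08² + 0.47² + 0.32² + 0.05² = 0.0064 + 0.0064 + 0.2209 + 0.1024 + 0.0025 = 0.3386
B_4 = 1 / 0.3386 = 2.9533
Ranking by B (broadest → narrowest): species 2 (3.12) > species 4 (2.95) > species 1 (2.57) > species 3 (1.75)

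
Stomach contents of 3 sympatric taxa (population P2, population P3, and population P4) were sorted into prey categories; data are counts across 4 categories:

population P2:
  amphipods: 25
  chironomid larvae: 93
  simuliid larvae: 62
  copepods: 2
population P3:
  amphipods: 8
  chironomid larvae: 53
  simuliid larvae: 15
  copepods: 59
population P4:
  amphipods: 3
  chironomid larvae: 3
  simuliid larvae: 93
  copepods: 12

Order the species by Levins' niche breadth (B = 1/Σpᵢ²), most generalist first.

population P3 > population P2 > population P4

Proportions for population P2 (n=182): 25/182=0.1374, 93/182=0.5110, 62/182=0.3407, 2/182=0.0110
Proportions for population P3 (n=135): 8/135=0.0593, 53/135=0.3926, 15/135=0.1111, 59/135=0.4370
Proportions for population P4 (n=111): 3/111=0.0270, 3/111=0.0270, 93/111=0.8378, 12/111=0.1081
Σp_P2ᵢ² = 0.1374² + 0.5110² + 0.3407² + 0.0110² = 0.018879 + 0.261121 + 0.116076 + 0.000121 = 0.396197
B_P2 = 1 / 0.396197 = 2.5240
Σp_P3ᵢ² = 0.0593² + 0.3926² + 0.1111² + 0.4370² = 0.003516 + 0.154135 + 0.012343 + 0.190969 = 0.360963
B_P3 = 1 / 0.360963 = 2.7704
Σp_P4ᵢ² = 0.0270² + 0.0270² + 0.8378² + 0.1081² = 0.000729 + 0.000729 + 0.701909 + 0.011686 = 0.715053
B_P4 = 1 / 0.715053 = 1.3985
Ranking by B (broadest → narrowest): population P3 (2.77) > population P2 (2.52) > population P4 (1.40)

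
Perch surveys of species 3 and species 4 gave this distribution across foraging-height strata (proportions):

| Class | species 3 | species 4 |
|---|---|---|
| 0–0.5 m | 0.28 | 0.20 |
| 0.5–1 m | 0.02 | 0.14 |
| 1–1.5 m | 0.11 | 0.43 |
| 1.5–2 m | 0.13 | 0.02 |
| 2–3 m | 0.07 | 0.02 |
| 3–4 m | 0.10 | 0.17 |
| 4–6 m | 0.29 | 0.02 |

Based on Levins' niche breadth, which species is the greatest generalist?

species 3

Σp_3ᵢ² = 0.28² + 0.02² + 0.11² + 0.13² + 0.07² + 0.10² + 0.29² = 0.0784 + 0.0004 + 0.0121 + 0.0169 + 0.0049 + 0.0100 + 0.0841 = 0.2068
B_3 = 1 / 0.2068 = 4.8356
Σp_4ᵢ² = 0.20² + 0.14² + 0.43² + 0.02² + 0.02² + 0.17² + 0.02² = 0.0400 + 0.0196 + 0.1849 + 0.0004 + 0.0004 + 0.0289 + 0.0004 = 0.2746
B_4 = 1 / 0.2746 = 3.6417
Highest B → broadest niche (most generalist): species 3 (B = 4.84).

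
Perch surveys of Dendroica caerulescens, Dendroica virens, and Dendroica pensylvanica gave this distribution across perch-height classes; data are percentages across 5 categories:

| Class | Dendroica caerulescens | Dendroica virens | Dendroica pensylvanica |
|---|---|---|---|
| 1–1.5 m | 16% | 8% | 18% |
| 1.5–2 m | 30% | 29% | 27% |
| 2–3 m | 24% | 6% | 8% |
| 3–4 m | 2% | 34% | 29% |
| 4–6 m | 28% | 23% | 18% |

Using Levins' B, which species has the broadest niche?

Dendroica pensylvanica

Convert percentages to proportions (divide by 100).
Σp_caerᵢ² = 0.16² + 0.30² + 0.24² + 0.02² + 0.28² = 0.0256 + 0.0900 + 0.0576 + 0.0004 + 0.0784 = 0.2520
B_caer = 1 / 0.2520 = 3.9683
Σp_vireᵢ² = 0.08² + 0.29² + 0.06² + 0.34² + 0.23² = 0.0064 + 0.0841 + 0.0036 + 0.1156 + 0.0529 = 0.2626
B_vire = 1 / 0.2626 = 3.8081
Σp_pensᵢ² = 0.18² + 0.27² + 0.08² + 0.29² + 0.18² = 0.0324 + 0.0729 + 0.0064 + 0.0841 + 0.0324 = 0.2282
B_pens = 1 / 0.2282 = 4.3821
Highest B → broadest niche (most generalist): Dendroica pensylvanica (B = 4.38).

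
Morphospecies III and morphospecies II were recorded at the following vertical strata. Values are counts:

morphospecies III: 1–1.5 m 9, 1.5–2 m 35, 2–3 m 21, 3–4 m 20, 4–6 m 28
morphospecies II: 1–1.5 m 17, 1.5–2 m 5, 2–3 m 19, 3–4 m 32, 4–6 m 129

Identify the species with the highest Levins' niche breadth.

Proportions for morphospecies III (n=113): 9/113=0.0796, 35/113=0.3097, 21/113=0.1858, 20/113=0.1770, 28/113=0.2478
Proportions for morphospecies II (n=202): 17/202=0.0842, 5/202=0.0248, 19/202=0.0941, 32/202=0.1584, 129/202=0.6386
Σp_IIIᵢ² = 0.0796² + 0.3097² + 0.1858² + 0.1770² + 0.2478² = 0.006336 + 0.095914 + 0.034522 + 0.031329 + 0.061405 = 0.229506
B_III = 1 / 0.229506 = 4.3572
Σp_IIᵢ² = 0.0842² + 0.0248² + 0.0941² + 0.1584² + 0.6386² = 0.007090 + 0.000615 + 0.008855 + 0.025091 + 0.407810 = 0.449461
B_II = 1 / 0.449461 = 2.2249
Highest B → broadest niche (most generalist): morphospecies III (B = 4.36).

morphospecies III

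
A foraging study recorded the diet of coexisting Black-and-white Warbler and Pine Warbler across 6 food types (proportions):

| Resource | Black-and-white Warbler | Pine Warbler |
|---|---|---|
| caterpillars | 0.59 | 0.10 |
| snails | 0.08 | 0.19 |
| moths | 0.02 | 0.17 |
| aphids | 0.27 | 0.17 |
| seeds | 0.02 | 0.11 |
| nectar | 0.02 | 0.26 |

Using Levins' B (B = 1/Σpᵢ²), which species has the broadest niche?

Σp_Blacᵢ² = 0.59² + 0.08² + 0.02² + 0.27² + 0.02² + 0.02² = 0.3481 + 0.0064 + 0.0004 + 0.0729 + 0.0004 + 0.0004 = 0.4286
B_Blac = 1 / 0.4286 = 2.3332
Σp_Pineᵢ² = 0.10² + 0.19² + 0.17² + 0.17² + 0.11² + 0.26² = 0.0100 + 0.0361 + 0.0289 + 0.0289 + 0.0121 + 0.0676 = 0.1836
B_Pine = 1 / 0.1836 = 5.4466
Highest B → broadest niche (most generalist): Pine Warbler (B = 5.45).

Pine Warbler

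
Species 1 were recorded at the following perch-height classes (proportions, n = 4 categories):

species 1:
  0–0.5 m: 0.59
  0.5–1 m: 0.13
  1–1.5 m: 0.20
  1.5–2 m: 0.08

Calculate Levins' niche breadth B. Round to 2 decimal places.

Σpᵢ² = 0.59² + 0.13² + 0.20² + 0.08² = 0.3481 + 0.0169 + 0.0400 + 0.0064 = 0.4114
B = 1 / 0.4114 = 2.4307

2.43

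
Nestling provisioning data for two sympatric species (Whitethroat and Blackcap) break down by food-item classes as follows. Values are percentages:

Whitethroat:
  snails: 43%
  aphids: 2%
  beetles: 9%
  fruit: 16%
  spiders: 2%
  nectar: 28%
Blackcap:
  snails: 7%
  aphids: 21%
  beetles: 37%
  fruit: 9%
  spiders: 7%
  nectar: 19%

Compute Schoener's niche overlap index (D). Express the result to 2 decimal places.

Convert percentages to proportions (divide by 100).
Σ|p₁ᵢ − p₂ᵢ| = 0.36 + 0.19 + 0.28 + 0.07 + 0.05 + 0.09 = 1.04
D = 1 − ½ × 1.04 = 1 − 0.520 = 0.4800

0.48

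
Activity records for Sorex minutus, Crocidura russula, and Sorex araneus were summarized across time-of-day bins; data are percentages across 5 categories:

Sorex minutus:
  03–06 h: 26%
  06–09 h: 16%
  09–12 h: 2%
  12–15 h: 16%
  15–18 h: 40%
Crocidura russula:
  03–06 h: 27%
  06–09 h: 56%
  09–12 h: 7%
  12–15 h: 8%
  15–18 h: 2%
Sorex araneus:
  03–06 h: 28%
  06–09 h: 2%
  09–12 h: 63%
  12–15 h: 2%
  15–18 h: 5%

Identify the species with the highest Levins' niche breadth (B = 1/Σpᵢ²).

Sorex minutus

Convert percentages to proportions (divide by 100).
Σp_minuᵢ² = 0.26² + 0.16² + 0.02² + 0.16² + 0.40² = 0.0676 + 0.0256 + 0.0004 + 0.0256 + 0.1600 = 0.2792
B_minu = 1 / 0.2792 = 3.5817
Σp_russᵢ² = 0.27² + 0.56² + 0.07² + 0.08² + 0.02² = 0.0729 + 0.3136 + 0.0049 + 0.0064 + 0.0004 = 0.3982
B_russ = 1 / 0.3982 = 2.5113
Σp_aranᵢ² = 0.28² + 0.02² + 0.63² + 0.02² + 0.05² = 0.0784 + 0.0004 + 0.3969 + 0.0004 + 0.0025 = 0.4786
B_aran = 1 / 0.4786 = 2.0894
Highest B → broadest niche (most generalist): Sorex minutus (B = 3.58).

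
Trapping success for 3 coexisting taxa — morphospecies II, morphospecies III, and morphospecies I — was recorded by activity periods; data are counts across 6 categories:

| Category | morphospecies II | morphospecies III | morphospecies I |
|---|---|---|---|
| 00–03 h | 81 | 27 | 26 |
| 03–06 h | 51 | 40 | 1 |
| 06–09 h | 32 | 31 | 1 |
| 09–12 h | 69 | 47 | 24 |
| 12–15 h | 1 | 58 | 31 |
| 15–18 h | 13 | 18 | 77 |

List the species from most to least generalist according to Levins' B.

Proportions for morphospecies II (n=247): 81/247=0.3279, 51/247=0.2065, 32/247=0.1296, 69/247=0.2794, 1/247=0.0040, 13/247=0.0526
Proportions for morphospecies III (n=221): 27/221=0.1222, 40/221=0.1810, 31/221=0.1403, 47/221=0.2127, 58/221=0.2624, 18/221=0.0814
Proportions for morphospecies I (n=160): 26/160=0.1625, 1/160=0.0063, 1/160=0.0063, 24/160=0.1500, 31/160=0.1938, 77/160=0.4813
Σp_IIᵢ² = 0.3279² + 0.2065² + 0.1296² + 0.2794² + 0.0040² + 0.0526² = 0.107518 + 0.042642 + 0.016796 + 0.078064 + 0.000016 + 0.002767 = 0.247803
B_II = 1 / 0.247803 = 4.0355
Σp_IIIᵢ² = 0.1222² + 0.1810² + 0.1403² + 0.2127² + 0.2624² + 0.0814² = 0.014933 + 0.032761 + 0.019684 + 0.045241 + 0.068854 + 0.006626 = 0.188099
B_III = 1 / 0.188099 = 5.3163
Σp_Iᵢ² = 0.1625² + 0.0063² + 0.0063² + 0.1500² + 0.1938² + 0.4813² = 0.026406 + 0.000040 + 0.000040 + 0.022500 + 0.037558 + 0.231650 = 0.318194
B_I = 1 / 0.318194 = 3.1427
Ranking by B (broadest → narrowest): morphospecies III (5.32) > morphospecies II (4.04) > morphospecies I (3.14)

morphospecies III > morphospecies II > morphospecies I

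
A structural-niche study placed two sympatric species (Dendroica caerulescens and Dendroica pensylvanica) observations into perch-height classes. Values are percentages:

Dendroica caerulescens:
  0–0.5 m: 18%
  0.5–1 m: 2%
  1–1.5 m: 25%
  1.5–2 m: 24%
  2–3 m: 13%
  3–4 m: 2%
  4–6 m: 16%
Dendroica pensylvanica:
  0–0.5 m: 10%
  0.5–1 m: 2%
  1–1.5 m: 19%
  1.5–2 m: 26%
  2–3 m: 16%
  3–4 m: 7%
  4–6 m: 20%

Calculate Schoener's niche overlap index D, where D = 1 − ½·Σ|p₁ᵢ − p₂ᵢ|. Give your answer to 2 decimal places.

Convert percentages to proportions (divide by 100).
Σ|p₁ᵢ − p₂ᵢ| = 0.08 + 0.00 + 0.06 + 0.02 + 0.03 + 0.05 + 0.04 = 0.28
D = 1 − ½ × 0.28 = 1 − 0.140 = 0.8600

0.86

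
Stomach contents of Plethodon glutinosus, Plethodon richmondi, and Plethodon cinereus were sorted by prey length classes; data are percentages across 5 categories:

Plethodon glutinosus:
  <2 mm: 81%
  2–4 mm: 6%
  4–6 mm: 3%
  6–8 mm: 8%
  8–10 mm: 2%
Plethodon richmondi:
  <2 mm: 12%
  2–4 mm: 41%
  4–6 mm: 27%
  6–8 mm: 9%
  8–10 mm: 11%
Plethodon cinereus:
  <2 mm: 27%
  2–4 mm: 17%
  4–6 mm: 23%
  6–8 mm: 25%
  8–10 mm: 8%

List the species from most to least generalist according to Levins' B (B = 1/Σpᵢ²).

Plethodon cinereus > Plethodon richmondi > Plethodon glutinosus

Convert percentages to proportions (divide by 100).
Σp_glutᵢ² = 0.81² + 0.06² + 0.03² + 0.08² + 0.02² = 0.6561 + 0.0036 + 0.0009 + 0.0064 + 0.0004 = 0.6674
B_glut = 1 / 0.6674 = 1.4984
Σp_richᵢ² = 0.12² + 0.41² + 0.27² + 0.09² + 0.11² = 0.0144 + 0.1681 + 0.0729 + 0.0081 + 0.0121 = 0.2756
B_rich = 1 / 0.2756 = 3.6284
Σp_cineᵢ² = 0.27² + 0.17² + 0.23² + 0.25² + 0.08² = 0.0729 + 0.0289 + 0.0529 + 0.0625 + 0.0064 = 0.2236
B_cine = 1 / 0.2236 = 4.4723
Ranking by B (broadest → narrowest): Plethodon cinereus (4.47) > Plethodon richmondi (3.63) > Plethodon glutinosus (1.50)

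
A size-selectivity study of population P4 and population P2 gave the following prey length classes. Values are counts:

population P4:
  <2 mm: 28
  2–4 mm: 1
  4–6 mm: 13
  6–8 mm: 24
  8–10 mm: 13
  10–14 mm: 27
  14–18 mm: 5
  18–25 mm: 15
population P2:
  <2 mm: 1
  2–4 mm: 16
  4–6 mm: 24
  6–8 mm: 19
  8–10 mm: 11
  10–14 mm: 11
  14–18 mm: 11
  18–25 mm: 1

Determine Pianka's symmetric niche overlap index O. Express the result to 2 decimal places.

Proportions for population P4 (n=126): 28/126=0.2222, 1/126=0.0079, 13/126=0.1032, 24/126=0.1905, 13/126=0.1032, 27/126=0.2143, 5/126=0.0397, 15/126=0.1190
Proportions for population P2 (n=94): 1/94=0.0106, 16/94=0.1702, 24/94=0.2553, 19/94=0.2021, 11/94=0.1170, 11/94=0.1170, 11/94=0.1170, 1/94=0.0106
Σ p₁ᵢp₂ᵢ = 0.002355 + 0.001345 + 0.026347 + 0.038500 + 0.012074 + 0.025073 + 0.004645 + 0.001261 = 0.111600
Σp_1ᵢ² = 0.2222² + 0.0079² + 0.1032² + 0.1905² + 0.1032² + 0.2143² + 0.0397² + 0.1190² = 0.049373 + 0.000062 + 0.010650 + 0.036290 + 0.010650 + 0.045924 + 0.001576 + 0.014161 = 0.168686
Σp_2ᵢ² = 0.0106² + 0.1702² + 0.2553² + 0.2021² + 0.1170² + 0.1170² + 0.1170² + 0.0106² = 0.000112 + 0.028968 + 0.065178 + 0.040844 + 0.013689 + 0.013689 + 0.013689 + 0.000112 = 0.176281
O = 0.111600 / √(0.168686 × 0.176281) = 0.111600 / 0.1724417 = 0.6472

0.65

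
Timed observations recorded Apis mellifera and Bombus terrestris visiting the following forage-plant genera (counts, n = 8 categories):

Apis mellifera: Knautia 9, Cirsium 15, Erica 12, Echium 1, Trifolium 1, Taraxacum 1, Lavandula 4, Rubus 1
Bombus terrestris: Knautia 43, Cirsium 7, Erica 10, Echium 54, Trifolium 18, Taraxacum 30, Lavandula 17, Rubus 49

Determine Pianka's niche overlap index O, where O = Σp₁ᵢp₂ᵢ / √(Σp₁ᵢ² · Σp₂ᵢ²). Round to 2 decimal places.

Proportions for Apis mellifera (n=44): 9/44=0.2045, 15/44=0.3409, 12/44=0.2727, 1/44=0.0227, 1/44=0.0227, 1/44=0.0227, 4/44=0.0909, 1/44=0.0227
Proportions for Bombus terrestris (n=228): 43/228=0.1886, 7/228=0.0307, 10/228=0.0439, 54/228=0.2368, 18/228=0.0789, 30/228=0.1316, 17/228=0.0746, 49/228=0.2149
Σ p₁ᵢp₂ᵢ = 0.038569 + 0.010466 + 0.011972 + 0.005375 + 0.001791 + 0.002987 + 0.006781 + 0.004878 = 0.082819
Σp_1ᵢ² = 0.2045² + 0.3409² + 0.2727² + 0.0227² + 0.0227² + 0.0227² + 0.0909² + 0.0227² = 0.041820 + 0.116213 + 0.074365 + 0.000515 + 0.000515 + 0.000515 + 0.008263 + 0.000515 = 0.242721
Σp_2ᵢ² = 0.1886² + 0.0307² + 0.0439² + 0.2368² + 0.0789² + 0.1316² + 0.0746² + 0.2149² = 0.035570 + 0.000942 + 0.001927 + 0.056074 + 0.006225 + 0.017319 + 0.005565 + 0.046182 = 0.169804
O = 0.082819 / √(0.242721 × 0.169804) = 0.082819 / 0.2030148 = 0.4079

0.41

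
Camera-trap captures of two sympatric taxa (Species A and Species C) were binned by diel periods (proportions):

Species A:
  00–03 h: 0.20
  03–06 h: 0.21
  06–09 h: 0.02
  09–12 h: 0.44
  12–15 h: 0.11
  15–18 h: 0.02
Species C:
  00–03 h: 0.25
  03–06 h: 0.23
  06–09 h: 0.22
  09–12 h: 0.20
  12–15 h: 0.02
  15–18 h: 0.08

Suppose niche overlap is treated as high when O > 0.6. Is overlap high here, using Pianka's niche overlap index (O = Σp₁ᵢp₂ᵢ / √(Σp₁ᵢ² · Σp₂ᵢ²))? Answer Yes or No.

Yes

Σ p₁ᵢp₂ᵢ = 0.0500 + 0.0483 + 0.0044 + 0.0880 + 0.0022 + 0.0016 = 0.1945
Σp_1ᵢ² = 0.20² + 0.21² + 0.02² + 0.44² + 0.11² + 0.02² = 0.0400 + 0.0441 + 0.0004 + 0.1936 + 0.0121 + 0.0004 = 0.2906
Σp_2ᵢ² = 0.25² + 0.23² + 0.22² + 0.20² + 0.02² + 0.08² = 0.0625 + 0.0529 + 0.0484 + 0.0400 + 0.0004 + 0.0064 = 0.2106
O = 0.1945 / √(0.2906 × 0.2106) = 0.1945 / 0.24739 = 0.7862
O = 0.7862 > 0.6 → Yes.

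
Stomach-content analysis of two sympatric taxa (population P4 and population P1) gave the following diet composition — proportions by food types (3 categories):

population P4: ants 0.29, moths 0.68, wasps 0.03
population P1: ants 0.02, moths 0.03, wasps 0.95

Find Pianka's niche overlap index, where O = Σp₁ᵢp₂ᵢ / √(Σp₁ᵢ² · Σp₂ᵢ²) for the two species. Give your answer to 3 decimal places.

0.078

Σ p₁ᵢp₂ᵢ = 0.0058 + 0.0204 + 0.0285 = 0.0547
Σp_1ᵢ² = 0.29² + 0.68² + 0.03² = 0.0841 + 0.4624 + 0.0009 = 0.5474
Σp_2ᵢ² = 0.02² + 0.03² + 0.95² = 0.0004 + 0.0009 + 0.9025 = 0.9038
O = 0.0547 / √(0.5474 × 0.9038) = 0.0547 / 0.703378 = 0.07777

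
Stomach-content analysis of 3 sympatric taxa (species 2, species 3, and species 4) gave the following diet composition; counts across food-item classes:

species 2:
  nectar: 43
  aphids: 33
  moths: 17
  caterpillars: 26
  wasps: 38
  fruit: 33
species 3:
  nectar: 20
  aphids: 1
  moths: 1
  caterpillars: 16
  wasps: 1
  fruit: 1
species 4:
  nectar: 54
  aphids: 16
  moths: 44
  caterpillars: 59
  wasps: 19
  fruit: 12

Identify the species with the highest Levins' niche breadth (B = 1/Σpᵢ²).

species 2

Proportions for species 2 (n=190): 43/190=0.2263, 33/190=0.1737, 17/190=0.0895, 26/190=0.1368, 38/190=0.2000, 33/190=0.1737
Proportions for species 3 (n=40): 20/40=0.5000, 1/40=0.0250, 1/40=0.0250, 16/40=0.4000, 1/40=0.0250, 1/40=0.0250
Proportions for species 4 (n=204): 54/204=0.2647, 16/204=0.0784, 44/204=0.2157, 59/204=0.2892, 19/204=0.0931, 12/204=0.0588
Σp_2ᵢ² = 0.2263² + 0.1737² + 0.0895² + 0.1368² + 0.2000² + 0.1737² = 0.051212 + 0.030172 + 0.008010 + 0.018714 + 0.040000 + 0.030172 = 0.178280
B_2 = 1 / 0.178280 = 5.6092
Σp_3ᵢ² = 0.5000² + 0.0250² + 0.0250² + 0.4000² + 0.0250² + 0.0250² = 0.250000 + 0.000625 + 0.000625 + 0.160000 + 0.000625 + 0.000625 = 0.412500
B_3 = 1 / 0.412500 = 2.4242
Σp_4ᵢ² = 0.2647² + 0.0784² + 0.2157² + 0.2892² + 0.0931² + 0.0588² = 0.070066 + 0.006147 + 0.046526 + 0.083637 + 0.008668 + 0.003457 = 0.218501
B_4 = 1 / 0.218501 = 4.5766
Highest B → broadest niche (most generalist): species 2 (B = 5.61).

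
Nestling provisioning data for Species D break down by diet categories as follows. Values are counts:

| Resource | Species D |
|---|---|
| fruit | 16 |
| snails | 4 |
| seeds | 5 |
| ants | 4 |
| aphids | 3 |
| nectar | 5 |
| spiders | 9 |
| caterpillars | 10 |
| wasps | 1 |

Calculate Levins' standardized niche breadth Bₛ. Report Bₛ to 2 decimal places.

Proportions for Species D (n=57): 16/57=0.2807, 4/57=0.0702, 5/57=0.0877, 4/57=0.0702, 3/57=0.0526, 5/57=0.0877, 9/57=0.1579, 10/57=0.1754, 1/57=0.0175
Σpᵢ² = 0.2807² + 0.0702² + 0.0877² + 0.0702² + 0.0526² + 0.0877² + 0.1579² + 0.1754² + 0.0175² = 0.078792 + 0.004928 + 0.007691 + 0.004928 + 0.002767 + 0.007691 + 0.024932 + 0.030765 + 0.000306 = 0.162800
B = 1 / 0.162800 = 6.1425
Bₛ = (B − 1)/(n − 1) = (6.1425 − 1)/(9 − 1) = 5.1425/8 = 0.6428

0.64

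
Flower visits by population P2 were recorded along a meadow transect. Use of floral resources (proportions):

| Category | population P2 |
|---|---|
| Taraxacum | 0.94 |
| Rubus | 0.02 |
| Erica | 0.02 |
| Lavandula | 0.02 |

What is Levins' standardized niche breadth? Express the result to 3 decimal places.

0.043

Σpᵢ² = 0.94² + 0.02² + 0.02² + 0.02² = 0.8836 + 0.0004 + 0.0004 + 0.0004 = 0.8848
B = 1 / 0.8848 = 1.13020
Bₛ = (B − 1)/(n − 1) = (1.13020 − 1)/(4 − 1) = 0.13020/3 = 0.04340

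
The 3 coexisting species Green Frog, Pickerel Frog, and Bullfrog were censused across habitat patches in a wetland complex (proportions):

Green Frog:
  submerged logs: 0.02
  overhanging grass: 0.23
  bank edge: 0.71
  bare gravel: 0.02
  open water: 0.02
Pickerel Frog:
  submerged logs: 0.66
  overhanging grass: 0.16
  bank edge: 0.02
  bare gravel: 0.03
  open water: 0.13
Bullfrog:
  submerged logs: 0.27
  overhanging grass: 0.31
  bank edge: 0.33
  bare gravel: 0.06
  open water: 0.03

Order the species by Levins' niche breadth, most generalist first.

Bullfrog > Pickerel Frog > Green Frog

Σp_Greeᵢ² = 0.02² + 0.23² + 0.71² + 0.02² + 0.02² = 0.0004 + 0.0529 + 0.5041 + 0.0004 + 0.0004 = 0.5582
B_Gree = 1 / 0.5582 = 1.7915
Σp_Pickᵢ² = 0.66² + 0.16² + 0.02² + 0.03² + 0.13² = 0.4356 + 0.0256 + 0.0004 + 0.0009 + 0.0169 = 0.4794
B_Pick = 1 / 0.4794 = 2.0859
Σp_Bullᵢ² = 0.27² + 0.31² + 0.33² + 0.06² + 0.03² = 0.0729 + 0.0961 + 0.1089 + 0.0036 + 0.0009 = 0.2824
B_Bull = 1 / 0.2824 = 3.5411
Ranking by B (broadest → narrowest): Bullfrog (3.54) > Pickerel Frog (2.09) > Green Frog (1.79)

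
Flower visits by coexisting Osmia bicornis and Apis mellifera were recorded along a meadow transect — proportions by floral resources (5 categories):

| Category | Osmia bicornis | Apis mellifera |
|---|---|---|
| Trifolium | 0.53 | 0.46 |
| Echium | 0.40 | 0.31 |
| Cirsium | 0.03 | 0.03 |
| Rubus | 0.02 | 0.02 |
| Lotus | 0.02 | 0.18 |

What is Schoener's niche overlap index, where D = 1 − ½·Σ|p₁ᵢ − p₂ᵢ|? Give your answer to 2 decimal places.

0.84

Σ|p₁ᵢ − p₂ᵢ| = 0.07 + 0.09 + 0.00 + 0.00 + 0.16 = 0.32
D = 1 − ½ × 0.32 = 1 − 0.160 = 0.8400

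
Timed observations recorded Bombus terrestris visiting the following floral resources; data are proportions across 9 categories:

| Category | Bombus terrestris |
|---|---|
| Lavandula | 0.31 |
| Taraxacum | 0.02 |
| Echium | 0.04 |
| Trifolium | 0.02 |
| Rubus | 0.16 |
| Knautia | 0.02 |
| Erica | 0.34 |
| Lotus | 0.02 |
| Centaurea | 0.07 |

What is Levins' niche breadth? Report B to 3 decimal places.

4.075

Σpᵢ² = 0.31² + 0.02² + 0.04² + 0.02² + 0.16² + 0.02² + 0.34² + 0.02² + 0.07² = 0.0961 + 0.0004 + 0.0016 + 0.0004 + 0.0256 + 0.0004 + 0.1156 + 0.0004 + 0.0049 = 0.2454
B = 1 / 0.2454 = 4.07498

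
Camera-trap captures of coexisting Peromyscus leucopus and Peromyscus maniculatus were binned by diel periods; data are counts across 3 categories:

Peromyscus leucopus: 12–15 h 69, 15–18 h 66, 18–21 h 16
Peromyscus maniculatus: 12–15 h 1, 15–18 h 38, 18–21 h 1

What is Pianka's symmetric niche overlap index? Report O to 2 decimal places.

Proportions for Peromyscus leucopus (n=151): 69/151=0.4570, 66/151=0.4371, 16/151=0.1060
Proportions for Peromyscus maniculatus (n=40): 1/40=0.0250, 38/40=0.9500, 1/40=0.0250
Σ p₁ᵢp₂ᵢ = 0.011425 + 0.415245 + 0.002650 = 0.429320
Σp_1ᵢ² = 0.4570² + 0.4371² + 0.1060² = 0.208849 + 0.191056 + 0.011236 = 0.411141
Σp_2ᵢ² = 0.0250² + 0.9500² + 0.0250² = 0.000625 + 0.902500 + 0.000625 = 0.903750
O = 0.429320 / √(0.411141 × 0.903750) = 0.429320 / 0.6095643 = 0.7043

0.70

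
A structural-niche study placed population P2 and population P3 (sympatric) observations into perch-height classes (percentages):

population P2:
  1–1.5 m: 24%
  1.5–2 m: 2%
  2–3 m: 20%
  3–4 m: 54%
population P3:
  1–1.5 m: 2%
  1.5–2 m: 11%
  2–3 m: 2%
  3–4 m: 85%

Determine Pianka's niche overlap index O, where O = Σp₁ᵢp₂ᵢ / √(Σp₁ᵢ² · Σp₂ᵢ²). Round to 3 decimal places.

0.878

Convert percentages to proportions (divide by 100).
Σ p₁ᵢp₂ᵢ = 0.0048 + 0.0022 + 0.0040 + 0.4590 = 0.4700
Σp_1ᵢ² = 0.24² + 0.02² + 0.20² + 0.54² = 0.0576 + 0.0004 + 0.0400 + 0.2916 = 0.3896
Σp_2ᵢ² = 0.02² + 0.11² + 0.02² + 0.85² = 0.0004 + 0.0121 + 0.0004 + 0.7225 = 0.7354
O = 0.4700 / √(0.3896 × 0.7354) = 0.4700 / 0.535268 = 0.87806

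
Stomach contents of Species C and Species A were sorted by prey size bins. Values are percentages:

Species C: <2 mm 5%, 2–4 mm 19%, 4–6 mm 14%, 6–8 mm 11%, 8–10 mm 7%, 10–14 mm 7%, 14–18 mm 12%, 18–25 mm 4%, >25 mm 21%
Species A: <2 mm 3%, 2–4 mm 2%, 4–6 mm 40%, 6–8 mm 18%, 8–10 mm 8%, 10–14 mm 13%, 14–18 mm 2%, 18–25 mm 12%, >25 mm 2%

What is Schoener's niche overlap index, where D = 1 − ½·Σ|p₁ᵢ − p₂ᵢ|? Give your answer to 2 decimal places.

0.52

Convert percentages to proportions (divide by 100).
Σ|p₁ᵢ − p₂ᵢ| = 0.02 + 0.17 + 0.26 + 0.07 + 0.01 + 0.06 + 0.10 + 0.08 + 0.19 = 0.96
D = 1 − ½ × 0.96 = 1 − 0.480 = 0.5200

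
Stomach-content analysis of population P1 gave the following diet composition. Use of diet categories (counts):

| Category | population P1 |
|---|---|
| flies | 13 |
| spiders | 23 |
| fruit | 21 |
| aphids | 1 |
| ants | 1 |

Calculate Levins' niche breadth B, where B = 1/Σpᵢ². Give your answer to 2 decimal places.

3.05

Proportions for population P1 (n=59): 13/59=0.2203, 23/59=0.3898, 21/59=0.3559, 1/59=0.0169, 1/59=0.0169
Σpᵢ² = 0.2203² + 0.3898² + 0.3559² + 0.0169² + 0.0169² = 0.048532 + 0.151944 + 0.126665 + 0.000286 + 0.000286 = 0.327713
B = 1 / 0.327713 = 3.0515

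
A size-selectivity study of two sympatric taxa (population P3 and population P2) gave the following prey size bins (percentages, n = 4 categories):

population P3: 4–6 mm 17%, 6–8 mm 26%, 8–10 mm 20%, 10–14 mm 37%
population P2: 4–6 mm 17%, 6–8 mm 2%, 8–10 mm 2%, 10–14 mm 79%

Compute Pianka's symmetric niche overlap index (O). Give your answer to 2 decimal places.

0.78

Convert percentages to proportions (divide by 100).
Σ p₁ᵢp₂ᵢ = 0.0289 + 0.0052 + 0.0040 + 0.2923 = 0.3304
Σp_1ᵢ² = 0.17² + 0.26² + 0.20² + 0.37² = 0.0289 + 0.0676 + 0.0400 + 0.1369 = 0.2734
Σp_2ᵢ² = 0.17² + 0.02² + 0.02² + 0.79² = 0.0289 + 0.0004 + 0.0004 + 0.6241 = 0.6538
O = 0.3304 / √(0.2734 × 0.6538) = 0.3304 / 0.42279 = 0.7815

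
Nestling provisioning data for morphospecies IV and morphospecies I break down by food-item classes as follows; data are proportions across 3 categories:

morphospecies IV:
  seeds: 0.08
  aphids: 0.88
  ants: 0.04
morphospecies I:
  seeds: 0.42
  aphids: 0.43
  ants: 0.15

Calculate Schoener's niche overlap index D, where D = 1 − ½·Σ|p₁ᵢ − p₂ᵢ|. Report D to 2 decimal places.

0.55

Σ|p₁ᵢ − p₂ᵢ| = 0.34 + 0.45 + 0.11 = 0.90
D = 1 − ½ × 0.90 = 1 − 0.450 = 0.5500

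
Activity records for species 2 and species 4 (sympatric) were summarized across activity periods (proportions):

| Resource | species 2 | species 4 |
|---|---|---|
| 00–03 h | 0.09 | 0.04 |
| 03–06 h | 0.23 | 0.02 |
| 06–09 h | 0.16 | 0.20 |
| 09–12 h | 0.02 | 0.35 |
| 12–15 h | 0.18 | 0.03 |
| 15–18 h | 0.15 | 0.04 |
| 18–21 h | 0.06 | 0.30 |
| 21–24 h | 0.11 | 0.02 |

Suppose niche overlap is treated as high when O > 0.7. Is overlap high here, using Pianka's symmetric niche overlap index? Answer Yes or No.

Σ p₁ᵢp₂ᵢ = 0.0036 + 0.0046 + 0.0320 + 0.0070 + 0.0054 + 0.0060 + 0.0180 + 0.0022 = 0.0788
Σp_1ᵢ² = 0.09² + 0.23² + 0.16² + 0.02² + 0.18² + 0.15² + 0.06² + 0.11² = 0.0081 + 0.0529 + 0.0256 + 0.0004 + 0.0324 + 0.0225 + 0.0036 + 0.0121 = 0.1576
Σp_2ᵢ² = 0.04² + 0.02² + 0.20² + 0.35² + 0.03² + 0.04² + 0.30² + 0.02² = 0.0016 + 0.0004 + 0.0400 + 0.1225 + 0.0009 + 0.0016 + 0.0900 + 0.0004 = 0.2574
O = 0.0788 / √(0.1576 × 0.2574) = 0.0788 / 0.20141 = 0.3912
O = 0.3912 < 0.7 → No.

No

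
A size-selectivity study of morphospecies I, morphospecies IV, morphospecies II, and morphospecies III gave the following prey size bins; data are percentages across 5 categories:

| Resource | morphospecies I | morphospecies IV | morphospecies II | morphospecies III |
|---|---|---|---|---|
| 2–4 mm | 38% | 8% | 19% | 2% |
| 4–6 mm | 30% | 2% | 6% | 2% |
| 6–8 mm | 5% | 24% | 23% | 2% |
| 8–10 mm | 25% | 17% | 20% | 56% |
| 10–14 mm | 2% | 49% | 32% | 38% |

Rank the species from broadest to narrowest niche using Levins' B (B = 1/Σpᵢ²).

morphospecies II > morphospecies I > morphospecies IV > morphospecies III

Convert percentages to proportions (divide by 100).
Σp_Iᵢ² = 0.38² + 0.30² + 0.05² + 0.25² + 0.02² = 0.1444 + 0.0900 + 0.0025 + 0.0625 + 0.0004 = 0.2998
B_I = 1 / 0.2998 = 3.3356
Σp_IVᵢ² = 0.08² + 0.02² + 0.24² + 0.17² + 0.49² = 0.0064 + 0.0004 + 0.0576 + 0.0289 + 0.2401 = 0.3334
B_IV = 1 / 0.3334 = 2.9994
Σp_IIᵢ² = 0.19² + 0.06² + 0.23² + 0.20² + 0.32² = 0.0361 + 0.0036 + 0.0529 + 0.0400 + 0.1024 = 0.2350
B_II = 1 / 0.2350 = 4.2553
Σp_IIIᵢ² = 0.02² + 0.02² + 0.02² + 0.56² + 0.38² = 0.0004 + 0.0004 + 0.0004 + 0.3136 + 0.1444 = 0.4592
B_III = 1 / 0.4592 = 2.1777
Ranking by B (broadest → narrowest): morphospecies II (4.26) > morphospecies I (3.34) > morphospecies IV (3.00) > morphospecies III (2.18)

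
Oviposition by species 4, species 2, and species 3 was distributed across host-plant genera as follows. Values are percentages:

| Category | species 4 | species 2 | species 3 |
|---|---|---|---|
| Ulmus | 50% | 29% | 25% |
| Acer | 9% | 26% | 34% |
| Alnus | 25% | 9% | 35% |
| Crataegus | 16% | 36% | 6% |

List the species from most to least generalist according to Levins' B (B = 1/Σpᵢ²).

species 2 > species 3 > species 4

Convert percentages to proportions (divide by 100).
Σp_4ᵢ² = 0.50² + 0.09² + 0.25² + 0.16² = 0.2500 + 0.0081 + 0.0625 + 0.0256 = 0.3462
B_4 = 1 / 0.3462 = 2.8885
Σp_2ᵢ² = 0.29² + 0.26² + 0.09² + 0.36² = 0.0841 + 0.0676 + 0.0081 + 0.1296 = 0.2894
B_2 = 1 / 0.2894 = 3.4554
Σp_3ᵢ² = 0.25² + 0.34² + 0.35² + 0.06² = 0.0625 + 0.1156 + 0.1225 + 0.0036 = 0.3042
B_3 = 1 / 0.3042 = 3.2873
Ranking by B (broadest → narrowest): species 2 (3.46) > species 3 (3.29) > species 4 (2.89)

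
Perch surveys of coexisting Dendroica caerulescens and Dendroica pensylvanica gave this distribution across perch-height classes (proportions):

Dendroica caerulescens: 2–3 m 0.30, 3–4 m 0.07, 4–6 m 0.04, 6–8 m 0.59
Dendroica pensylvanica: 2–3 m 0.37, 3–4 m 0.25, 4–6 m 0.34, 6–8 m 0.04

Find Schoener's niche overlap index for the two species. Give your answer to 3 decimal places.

0.450

Σ|p₁ᵢ − p₂ᵢ| = 0.07 + 0.18 + 0.30 + 0.55 = 1.10
D = 1 − ½ × 1.10 = 1 − 0.550 = 0.45000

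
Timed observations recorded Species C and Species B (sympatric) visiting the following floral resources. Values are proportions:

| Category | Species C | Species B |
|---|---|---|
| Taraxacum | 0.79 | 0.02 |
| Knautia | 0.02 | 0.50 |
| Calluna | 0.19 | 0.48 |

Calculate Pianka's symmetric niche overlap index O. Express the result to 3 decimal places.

0.208

Σ p₁ᵢp₂ᵢ = 0.0158 + 0.0100 + 0.0912 = 0.1170
Σp_1ᵢ² = 0.79² + 0.02² + 0.19² = 0.6241 + 0.0004 + 0.0361 = 0.6606
Σp_2ᵢ² = 0.02² + 0.50² + 0.48² = 0.0004 + 0.2500 + 0.2304 = 0.4808
O = 0.1170 / √(0.6606 × 0.4808) = 0.1170 / 0.563575 = 0.20760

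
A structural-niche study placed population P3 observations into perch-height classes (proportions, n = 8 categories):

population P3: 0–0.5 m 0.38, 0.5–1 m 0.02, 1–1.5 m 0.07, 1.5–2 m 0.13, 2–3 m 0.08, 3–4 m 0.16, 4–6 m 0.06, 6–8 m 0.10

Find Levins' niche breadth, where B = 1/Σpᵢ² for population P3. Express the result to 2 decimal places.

Σpᵢ² = 0.38² + 0.02² + 0.07² + 0.13² + 0.08² + 0.16² + 0.06² + 0.10² = 0.1444 + 0.0004 + 0.0049 + 0.0169 + 0.0064 + 0.0256 + 0.0036 + 0.0100 = 0.2122
B = 1 / 0.2122 = 4.7125

4.71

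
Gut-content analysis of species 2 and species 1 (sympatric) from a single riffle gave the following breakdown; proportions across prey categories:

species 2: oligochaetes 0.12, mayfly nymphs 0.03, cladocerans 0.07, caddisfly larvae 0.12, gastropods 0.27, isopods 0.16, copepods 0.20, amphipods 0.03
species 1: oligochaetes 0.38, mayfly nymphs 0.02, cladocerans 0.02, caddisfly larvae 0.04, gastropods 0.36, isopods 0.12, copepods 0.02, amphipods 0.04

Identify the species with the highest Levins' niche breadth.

Σp_2ᵢ² = 0.12² + 0.03² + 0.07² + 0.12² + 0.27² + 0.16² + 0.20² + 0.03² = 0.0144 + 0.0009 + 0.0049 + 0.0144 + 0.0729 + 0.0256 + 0.0400 + 0.0009 = 0.1740
B_2 = 1 / 0.1740 = 5.7471
Σp_1ᵢ² = 0.38² + 0.02² + 0.02² + 0.04² + 0.36² + 0.12² + 0.02² + 0.04² = 0.1444 + 0.0004 + 0.0004 + 0.0016 + 0.1296 + 0.0144 + 0.0004 + 0.0016 = 0.2928
B_1 = 1 / 0.2928 = 3.4153
Highest B → broadest niche (most generalist): species 2 (B = 5.75).

species 2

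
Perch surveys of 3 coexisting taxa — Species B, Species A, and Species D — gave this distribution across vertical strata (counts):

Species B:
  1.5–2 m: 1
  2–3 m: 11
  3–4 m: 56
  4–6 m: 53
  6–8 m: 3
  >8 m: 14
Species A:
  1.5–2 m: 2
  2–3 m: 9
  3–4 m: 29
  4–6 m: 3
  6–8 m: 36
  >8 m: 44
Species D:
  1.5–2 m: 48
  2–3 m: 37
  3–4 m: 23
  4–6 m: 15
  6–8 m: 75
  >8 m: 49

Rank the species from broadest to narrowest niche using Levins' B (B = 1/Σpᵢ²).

Proportions for Species B (n=138): 1/138=0.0072, 11/138=0.0797, 56/138=0.4058, 53/138=0.3841, 3/138=0.0217, 14/138=0.1014
Proportions for Species A (n=123): 2/123=0.0163, 9/123=0.0732, 29/123=0.2358, 3/123=0.0244, 36/123=0.2927, 44/123=0.3577
Proportions for Species D (n=247): 48/247=0.1943, 37/247=0.1498, 23/247=0.0931, 15/247=0.0607, 75/247=0.3036, 49/247=0.1984
Σp_Bᵢ² = 0.0072² + 0.0797² + 0.4058² + 0.3841² + 0.0217² + 0.1014² = 0.000052 + 0.006352 + 0.164674 + 0.147533 + 0.000471 + 0.010282 = 0.329364
B_B = 1 / 0.329364 = 3.0362
Σp_Aᵢ² = 0.0163² + 0.0732² + 0.2358² + 0.0244² + 0.2927² + 0.3577² = 0.000266 + 0.005358 + 0.055602 + 0.000595 + 0.085673 + 0.127949 = 0.275443
B_A = 1 / 0.275443 = 3.6305
Σp_Dᵢ² = 0.1943² + 0.1498² + 0.0931² + 0.0607² + 0.3036² + 0.1984² = 0.037752 + 0.022440 + 0.008668 + 0.003684 + 0.092173 + 0.039363 = 0.204080
B_D = 1 / 0.204080 = 4.9000
Ranking by B (broadest → narrowest): Species D (4.90) > Species A (3.63) > Species B (3.04)

Species D > Species A > Species B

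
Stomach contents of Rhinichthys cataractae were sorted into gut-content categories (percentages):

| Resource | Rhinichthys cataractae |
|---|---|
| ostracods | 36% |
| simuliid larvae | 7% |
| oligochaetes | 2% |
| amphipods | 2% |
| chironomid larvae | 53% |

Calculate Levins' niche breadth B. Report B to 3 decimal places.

2.403

Convert percentages to proportions (divide by 100).
Σpᵢ² = 0.36² + 0.07² + 0.02² + 0.02² + 0.53² = 0.1296 + 0.0049 + 0.0004 + 0.0004 + 0.2809 = 0.4162
B = 1 / 0.4162 = 2.40269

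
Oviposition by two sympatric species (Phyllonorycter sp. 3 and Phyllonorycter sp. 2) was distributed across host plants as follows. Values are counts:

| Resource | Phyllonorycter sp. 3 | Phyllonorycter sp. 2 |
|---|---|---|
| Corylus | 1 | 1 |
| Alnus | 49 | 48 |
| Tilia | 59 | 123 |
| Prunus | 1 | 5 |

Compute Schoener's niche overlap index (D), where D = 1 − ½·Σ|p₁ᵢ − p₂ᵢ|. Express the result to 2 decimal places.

0.82

Proportions for Phyllonorycter sp. 3 (n=110): 1/110=0.0091, 49/110=0.4455, 59/110=0.5364, 1/110=0.0091
Proportions for Phyllonorycter sp. 2 (n=177): 1/177=0.0056, 48/177=0.2712, 123/177=0.6949, 5/177=0.0282
Σ|p₁ᵢ − p₂ᵢ| = 0.0035 + 0.1743 + 0.1585 + 0.0191 = 0.3554
D = 1 − ½ × 0.3554 = 1 − 0.17770 = 0.82230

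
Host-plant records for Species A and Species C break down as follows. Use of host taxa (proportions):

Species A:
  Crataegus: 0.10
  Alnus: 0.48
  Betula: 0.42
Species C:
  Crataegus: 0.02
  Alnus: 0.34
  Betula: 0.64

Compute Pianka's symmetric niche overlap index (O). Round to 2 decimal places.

Σ p₁ᵢp₂ᵢ = 0.0020 + 0.1632 + 0.2688 = 0.4340
Σp_1ᵢ² = 0.10² + 0.48² + 0.42² = 0.0100 + 0.2304 + 0.1764 = 0.4168
Σp_2ᵢ² = 0.02² + 0.34² + 0.64² = 0.0004 + 0.1156 + 0.4096 = 0.5256
O = 0.4340 / √(0.4168 × 0.5256) = 0.4340 / 0.46805 = 0.9273

0.93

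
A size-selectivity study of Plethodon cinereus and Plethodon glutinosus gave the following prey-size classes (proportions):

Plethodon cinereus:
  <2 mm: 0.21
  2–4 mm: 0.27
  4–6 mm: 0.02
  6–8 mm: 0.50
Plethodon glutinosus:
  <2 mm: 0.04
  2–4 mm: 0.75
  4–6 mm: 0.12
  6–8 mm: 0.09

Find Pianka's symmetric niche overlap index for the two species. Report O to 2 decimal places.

Σ p₁ᵢp₂ᵢ = 0.0084 + 0.2025 + 0.0024 + 0.0450 = 0.2583
Σp_1ᵢ² = 0.21² + 0.27² + 0.02² + 0.50² = 0.0441 + 0.0729 + 0.0004 + 0.2500 = 0.3674
Σp_2ᵢ² = 0.04² + 0.75² + 0.12² + 0.09² = 0.0016 + 0.5625 + 0.0144 + 0.0081 = 0.5866
O = 0.2583 / √(0.3674 × 0.5866) = 0.2583 / 0.46424 = 0.5564

0.56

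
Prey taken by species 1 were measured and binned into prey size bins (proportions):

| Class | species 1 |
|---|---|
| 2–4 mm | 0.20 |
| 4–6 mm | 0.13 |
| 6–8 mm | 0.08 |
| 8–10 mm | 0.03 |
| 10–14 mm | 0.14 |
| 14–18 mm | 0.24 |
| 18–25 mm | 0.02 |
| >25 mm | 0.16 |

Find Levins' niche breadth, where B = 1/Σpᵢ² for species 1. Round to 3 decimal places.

5.974

Σpᵢ² = 0.20² + 0.13² + 0.08² + 0.03² + 0.14² + 0.24² + 0.02² + 0.16² = 0.0400 + 0.0169 + 0.0064 + 0.0009 + 0.0196 + 0.0576 + 0.0004 + 0.0256 = 0.1674
B = 1 / 0.1674 = 5.97372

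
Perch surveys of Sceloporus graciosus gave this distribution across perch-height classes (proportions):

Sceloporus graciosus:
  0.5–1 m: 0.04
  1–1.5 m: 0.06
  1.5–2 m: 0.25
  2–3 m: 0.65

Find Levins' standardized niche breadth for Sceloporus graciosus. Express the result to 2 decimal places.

0.35

Σpᵢ² = 0.04² + 0.06² + 0.25² + 0.65² = 0.0016 + 0.0036 + 0.0625 + 0.4225 = 0.4902
B = 1 / 0.4902 = 2.0400
Bₛ = (B − 1)/(n − 1) = (2.0400 − 1)/(4 − 1) = 1.0400/3 = 0.3467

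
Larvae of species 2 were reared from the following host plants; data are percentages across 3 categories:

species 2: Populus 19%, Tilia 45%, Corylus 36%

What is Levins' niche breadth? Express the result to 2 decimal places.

2.72

Convert percentages to proportions (divide by 100).
Σpᵢ² = 0.19² + 0.45² + 0.36² = 0.0361 + 0.2025 + 0.1296 = 0.3682
B = 1 / 0.3682 = 2.7159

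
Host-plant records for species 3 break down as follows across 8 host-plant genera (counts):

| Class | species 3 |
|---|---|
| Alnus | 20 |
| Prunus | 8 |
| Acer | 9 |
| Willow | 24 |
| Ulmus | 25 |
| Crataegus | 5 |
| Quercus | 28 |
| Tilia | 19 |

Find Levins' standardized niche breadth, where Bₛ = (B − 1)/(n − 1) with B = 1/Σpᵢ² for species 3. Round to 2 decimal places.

0.79

Proportions for species 3 (n=138): 20/138=0.1449, 8/138=0.0580, 9/138=0.0652, 24/138=0.1739, 25/138=0.1812, 5/138=0.0362, 28/138=0.2029, 19/138=0.1377
Σpᵢ² = 0.1449² + 0.0580² + 0.0652² + 0.1739² + 0.1812² + 0.0362² + 0.2029² + 0.1377² = 0.020996 + 0.003364 + 0.004251 + 0.030241 + 0.032833 + 0.001310 + 0.041168 + 0.018961 = 0.153124
B = 1 / 0.153124 = 6.5307
Bₛ = (B − 1)/(n − 1) = (6.5307 − 1)/(8 − 1) = 5.5307/7 = 0.7901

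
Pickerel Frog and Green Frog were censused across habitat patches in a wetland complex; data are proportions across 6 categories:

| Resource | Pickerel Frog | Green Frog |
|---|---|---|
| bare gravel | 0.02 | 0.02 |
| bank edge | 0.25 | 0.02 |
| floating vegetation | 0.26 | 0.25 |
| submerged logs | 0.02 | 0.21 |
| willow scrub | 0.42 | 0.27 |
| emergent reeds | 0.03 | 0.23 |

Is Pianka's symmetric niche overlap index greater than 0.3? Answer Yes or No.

Yes

Σ p₁ᵢp₂ᵢ = 0.0004 + 0.0050 + 0.0650 + 0.0042 + 0.1134 + 0.0069 = 0.1949
Σp_1ᵢ² = 0.02² + 0.25² + 0.26² + 0.02² + 0.42² + 0.03² = 0.0004 + 0.0625 + 0.0676 + 0.0004 + 0.1764 + 0.0009 = 0.3082
Σp_2ᵢ² = 0.02² + 0.02² + 0.25² + 0.21² + 0.27² + 0.23² = 0.0004 + 0.0004 + 0.0625 + 0.0441 + 0.0729 + 0.0529 = 0.2332
O = 0.1949 / √(0.3082 × 0.2332) = 0.1949 / 0.26809 = 0.7270
O = 0.7270 > 0.3 → Yes.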